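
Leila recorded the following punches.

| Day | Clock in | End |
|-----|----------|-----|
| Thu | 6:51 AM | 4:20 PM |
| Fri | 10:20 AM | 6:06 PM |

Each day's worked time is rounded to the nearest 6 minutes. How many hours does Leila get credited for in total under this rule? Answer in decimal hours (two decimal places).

17.30 hours

Thu: 6:51 AM–4:20 PM = 9 h 29 min → rounds to 9 h 30 min
Fri: 10:20 AM–6:06 PM = 7 h 46 min → rounds to 7 h 48 min
Total credited: 17 h 18 min.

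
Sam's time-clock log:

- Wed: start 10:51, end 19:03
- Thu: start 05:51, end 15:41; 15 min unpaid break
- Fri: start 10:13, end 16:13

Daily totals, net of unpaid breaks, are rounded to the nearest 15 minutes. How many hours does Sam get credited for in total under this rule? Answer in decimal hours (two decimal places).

23.75 hours

Wed: 10:51–19:03 = 8 h 12 min → rounds to 8 h 15 min
Thu: 05:51–15:41 = 9 h 50 min − 15 min = 9 h 35 min → rounds to 9 h 30 min
Fri: 10:13–16:13 = 6 h 0 min → rounds to 6 h 0 min
Total credited: 23 h 45 min.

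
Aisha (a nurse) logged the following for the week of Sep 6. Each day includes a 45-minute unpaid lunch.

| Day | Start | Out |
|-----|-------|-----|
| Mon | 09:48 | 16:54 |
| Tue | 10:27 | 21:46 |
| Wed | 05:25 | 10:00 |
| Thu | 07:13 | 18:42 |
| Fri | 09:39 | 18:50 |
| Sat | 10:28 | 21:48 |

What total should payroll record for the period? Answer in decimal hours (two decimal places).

Mon: 09:48–16:54 = 7 h 6 min; less 45 min break → 6 h 21 min
Tue: 10:27–21:46 = 11 h 19 min; less 45 min break → 10 h 34 min
Wed: 05:25–10:00 = 4 h 35 min; less 45 min break → 3 h 50 min
Thu: 07:13–18:42 = 11 h 29 min; less 45 min break → 10 h 44 min
Fri: 09:39–18:50 = 9 h 11 min; less 45 min break → 8 h 26 min
Sat: 10:28–21:48 = 11 h 20 min; less 45 min break → 10 h 35 min
Total: 6 h 21 min + 10 h 34 min + 3 h 50 min + 10 h 44 min + 8 h 26 min + 10 h 35 min = 50 h 30 min.

50.50 hours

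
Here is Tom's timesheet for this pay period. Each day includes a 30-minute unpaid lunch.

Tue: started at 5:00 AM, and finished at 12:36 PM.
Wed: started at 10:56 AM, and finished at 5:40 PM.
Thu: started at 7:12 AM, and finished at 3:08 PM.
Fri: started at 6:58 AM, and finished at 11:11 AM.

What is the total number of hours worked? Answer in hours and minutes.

Tue: 5:00 AM–12:36 PM = 7 h 36 min; less 30 min break → 7 h 6 min
Wed: 10:56 AM–5:40 PM = 6 h 44 min; less 30 min break → 6 h 14 min
Thu: 7:12 AM–3:08 PM = 7 h 56 min; less 30 min break → 7 h 26 min
Fri: 6:58 AM–11:11 AM = 4 h 13 min; less 30 min break → 3 h 43 min
Total: 7 h 6 min + 6 h 14 min + 7 h 26 min + 3 h 43 min = 24 h 29 min.

24 h 29 min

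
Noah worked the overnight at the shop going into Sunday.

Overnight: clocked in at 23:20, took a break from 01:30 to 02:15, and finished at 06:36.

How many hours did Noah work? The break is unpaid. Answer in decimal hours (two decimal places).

6.52 hours

Overnight: 23:20 → midnight = 0 h 40 min; midnight → 06:36 = 6 h 36 min; span 7 h 16 min; less 45 min break → 6 h 31 min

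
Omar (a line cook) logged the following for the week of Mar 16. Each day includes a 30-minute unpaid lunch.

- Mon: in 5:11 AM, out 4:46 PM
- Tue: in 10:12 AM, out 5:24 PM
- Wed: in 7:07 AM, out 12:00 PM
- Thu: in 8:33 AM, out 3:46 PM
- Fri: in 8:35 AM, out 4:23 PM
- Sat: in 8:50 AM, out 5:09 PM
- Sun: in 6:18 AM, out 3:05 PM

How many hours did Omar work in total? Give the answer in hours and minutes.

52 h 17 min

Mon: 5:11 AM–4:46 PM = 11 h 35 min; less 30 min break → 11 h 5 min
Tue: 10:12 AM–5:24 PM = 7 h 12 min; less 30 min break → 6 h 42 min
Wed: 7:07 AM–12:00 PM = 4 h 53 min; less 30 min break → 4 h 23 min
Thu: 8:33 AM–3:46 PM = 7 h 13 min; less 30 min break → 6 h 43 min
Fri: 8:35 AM–4:23 PM = 7 h 48 min; less 30 min break → 7 h 18 min
Sat: 8:50 AM–5:09 PM = 8 h 19 min; less 30 min break → 7 h 49 min
Sun: 6:18 AM–3:05 PM = 8 h 47 min; less 30 min break → 8 h 17 min
Total: 11 h 5 min + 6 h 42 min + 4 h 23 min + 6 h 43 min + 7 h 18 min + 7 h 49 min + 8 h 17 min = 52 h 17 min.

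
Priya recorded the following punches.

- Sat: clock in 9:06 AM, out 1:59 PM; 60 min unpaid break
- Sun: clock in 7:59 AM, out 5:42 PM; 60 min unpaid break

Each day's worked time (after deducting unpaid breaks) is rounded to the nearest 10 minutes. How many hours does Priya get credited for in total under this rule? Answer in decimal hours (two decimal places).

12.50 hours

Sat: 9:06 AM–1:59 PM = 4 h 53 min − 60 min = 3 h 53 min → rounds to 3 h 50 min
Sun: 7:59 AM–5:42 PM = 9 h 43 min − 60 min = 8 h 43 min → rounds to 8 h 40 min
Total credited: 12 h 30 min.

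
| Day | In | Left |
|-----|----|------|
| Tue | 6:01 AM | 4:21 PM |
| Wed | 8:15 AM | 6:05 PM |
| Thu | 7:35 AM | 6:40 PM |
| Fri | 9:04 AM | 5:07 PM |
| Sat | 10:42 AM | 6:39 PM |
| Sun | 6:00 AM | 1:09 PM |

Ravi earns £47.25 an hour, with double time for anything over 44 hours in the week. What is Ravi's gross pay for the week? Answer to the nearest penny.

£3061.80

Tue: 6:01 AM–4:21 PM = 10 h 20 min
Wed: 8:15 AM–6:05 PM = 9 h 50 min
Thu: 7:35 AM–6:40 PM = 11 h 5 min
Fri: 9:04 AM–5:07 PM = 8 h 3 min
Sat: 10:42 AM–6:39 PM = 7 h 57 min
Sun: 6:00 AM–1:09 PM = 7 h 9 min
Total worked: 54 h 24 min = 3264 min.
Regular 44 h 0 min = 2640 min at £47.25/h; overtime 10 h 24 min = 624 min at £94.50/h.
Pay = (2640 × £47.25 + 624 × £94.50) ÷ 60 = £3061.80.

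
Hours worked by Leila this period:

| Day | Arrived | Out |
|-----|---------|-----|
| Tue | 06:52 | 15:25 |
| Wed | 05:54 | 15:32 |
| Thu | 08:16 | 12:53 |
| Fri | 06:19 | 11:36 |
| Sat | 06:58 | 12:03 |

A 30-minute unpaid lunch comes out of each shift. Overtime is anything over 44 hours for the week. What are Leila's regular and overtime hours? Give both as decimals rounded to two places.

Tue: 06:52–15:25 = 8 h 33 min; less 30 min break → 8 h 3 min
Wed: 05:54–15:32 = 9 h 38 min; less 30 min break → 9 h 8 min
Thu: 08:16–12:53 = 4 h 37 min; less 30 min break → 4 h 7 min
Fri: 06:19–11:36 = 5 h 17 min; less 30 min break → 4 h 47 min
Sat: 06:58–12:03 = 5 h 5 min; less 30 min break → 4 h 35 min
Total worked: 30 h 40 min = 30.67 h.
Threshold 44 h → overtime 0 h 0 min, regular 30 h 40 min.

Regular 30.67 hours, overtime 0.00 hours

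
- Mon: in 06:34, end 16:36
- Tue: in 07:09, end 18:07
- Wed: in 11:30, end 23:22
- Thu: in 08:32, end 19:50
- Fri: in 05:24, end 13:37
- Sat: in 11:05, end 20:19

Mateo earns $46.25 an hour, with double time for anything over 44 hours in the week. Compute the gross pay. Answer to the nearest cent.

$3664.54

Mon: 06:34–16:36 = 10 h 2 min
Tue: 07:09–18:07 = 10 h 58 min
Wed: 11:30–23:22 = 11 h 52 min
Thu: 08:32–19:50 = 11 h 18 min
Fri: 05:24–13:37 = 8 h 13 min
Sat: 11:05–20:19 = 9 h 14 min
Total worked: 61 h 37 min = 3697 min.
Regular 44 h 0 min = 2640 min at $46.25/h; overtime 17 h 37 min = 1057 min at $92.50/h.
Pay = (2640 × $46.25 + 1057 × $92.50) ÷ 60 = $3664.54.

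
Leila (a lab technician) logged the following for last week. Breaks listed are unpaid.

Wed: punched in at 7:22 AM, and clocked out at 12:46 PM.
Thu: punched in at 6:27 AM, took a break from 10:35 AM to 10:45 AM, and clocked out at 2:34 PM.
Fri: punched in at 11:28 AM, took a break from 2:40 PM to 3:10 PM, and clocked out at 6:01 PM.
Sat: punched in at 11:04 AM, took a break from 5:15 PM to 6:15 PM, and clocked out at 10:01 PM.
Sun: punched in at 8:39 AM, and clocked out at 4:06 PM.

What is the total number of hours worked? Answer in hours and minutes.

36 h 48 min

Wed: 7:22 AM–12:46 PM = 5 h 24 min
Thu: 6:27 AM–2:34 PM = 8 h 7 min; less 10 min break → 7 h 57 min
Fri: 11:28 AM–6:01 PM = 6 h 33 min; less 30 min break → 6 h 3 min
Sat: 11:04 AM–10:01 PM = 10 h 57 min; less 60 min break → 9 h 57 min
Sun: 8:39 AM–4:06 PM = 7 h 27 min
Total: 5 h 24 min + 7 h 57 min + 6 h 3 min + 9 h 57 min + 7 h 27 min = 36 h 48 min.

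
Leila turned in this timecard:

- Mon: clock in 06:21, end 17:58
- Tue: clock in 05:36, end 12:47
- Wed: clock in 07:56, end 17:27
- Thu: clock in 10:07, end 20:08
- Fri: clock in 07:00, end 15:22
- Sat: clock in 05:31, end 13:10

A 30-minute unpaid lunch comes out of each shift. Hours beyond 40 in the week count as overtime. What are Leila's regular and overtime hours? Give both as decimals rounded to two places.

Regular 40.00 hours, overtime 11.35 hours

Mon: 06:21–17:58 = 11 h 37 min; less 30 min break → 11 h 7 min
Tue: 05:36–12:47 = 7 h 11 min; less 30 min break → 6 h 41 min
Wed: 07:56–17:27 = 9 h 31 min; less 30 min break → 9 h 1 min
Thu: 10:07–20:08 = 10 h 1 min; less 30 min break → 9 h 31 min
Fri: 07:00–15:22 = 8 h 22 min; less 30 min break → 7 h 52 min
Sat: 05:31–13:10 = 7 h 39 min; less 30 min break → 7 h 9 min
Total worked: 51 h 21 min = 51.35 h.
Threshold 40 h → overtime 11 h 21 min, regular 40 h 0 min.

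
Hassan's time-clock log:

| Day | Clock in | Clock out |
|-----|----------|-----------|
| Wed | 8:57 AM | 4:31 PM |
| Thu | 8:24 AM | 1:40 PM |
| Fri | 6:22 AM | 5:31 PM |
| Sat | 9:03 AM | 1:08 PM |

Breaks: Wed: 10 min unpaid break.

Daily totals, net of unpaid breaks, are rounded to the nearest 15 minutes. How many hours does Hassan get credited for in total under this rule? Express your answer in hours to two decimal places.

28.00 hours

Wed: 8:57 AM–4:31 PM = 7 h 34 min − 10 min = 7 h 24 min → rounds to 7 h 30 min
Thu: 8:24 AM–1:40 PM = 5 h 16 min → rounds to 5 h 15 min
Fri: 6:22 AM–5:31 PM = 11 h 9 min → rounds to 11 h 15 min
Sat: 9:03 AM–1:08 PM = 4 h 5 min → rounds to 4 h 0 min
Total credited: 28 h 0 min.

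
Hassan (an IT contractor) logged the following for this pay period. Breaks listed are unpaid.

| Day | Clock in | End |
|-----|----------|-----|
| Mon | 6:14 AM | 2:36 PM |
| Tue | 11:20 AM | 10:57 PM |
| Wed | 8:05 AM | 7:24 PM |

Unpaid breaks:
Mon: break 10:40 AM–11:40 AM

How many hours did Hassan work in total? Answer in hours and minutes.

30 h 18 min

Mon: 6:14 AM–2:36 PM = 8 h 22 min; less 60 min break → 7 h 22 min
Tue: 11:20 AM–10:57 PM = 11 h 37 min
Wed: 8:05 AM–7:24 PM = 11 h 19 min
Total: 7 h 22 min + 11 h 37 min + 11 h 19 min = 30 h 18 min.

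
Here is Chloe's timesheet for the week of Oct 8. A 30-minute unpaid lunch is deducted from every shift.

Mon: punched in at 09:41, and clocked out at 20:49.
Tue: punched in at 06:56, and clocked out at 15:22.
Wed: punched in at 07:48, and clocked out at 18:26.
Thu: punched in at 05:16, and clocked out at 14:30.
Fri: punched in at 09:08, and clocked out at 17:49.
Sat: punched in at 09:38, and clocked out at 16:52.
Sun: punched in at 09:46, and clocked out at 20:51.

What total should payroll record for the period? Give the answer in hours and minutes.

Mon: 09:41–20:49 = 11 h 8 min; less 30 min break → 10 h 38 min
Tue: 06:56–15:22 = 8 h 26 min; less 30 min break → 7 h 56 min
Wed: 07:48–18:26 = 10 h 38 min; less 30 min break → 10 h 8 min
Thu: 05:16–14:30 = 9 h 14 min; less 30 min break → 8 h 44 min
Fri: 09:08–17:49 = 8 h 41 min; less 30 min break → 8 h 11 min
Sat: 09:38–16:52 = 7 h 14 min; less 30 min break → 6 h 44 min
Sun: 09:46–20:51 = 11 h 5 min; less 30 min break → 10 h 35 min
Total: 10 h 38 min + 7 h 56 min + 10 h 8 min + 8 h 44 min + 8 h 11 min + 6 h 44 min + 10 h 35 min = 62 h 56 min.

62 h 56 min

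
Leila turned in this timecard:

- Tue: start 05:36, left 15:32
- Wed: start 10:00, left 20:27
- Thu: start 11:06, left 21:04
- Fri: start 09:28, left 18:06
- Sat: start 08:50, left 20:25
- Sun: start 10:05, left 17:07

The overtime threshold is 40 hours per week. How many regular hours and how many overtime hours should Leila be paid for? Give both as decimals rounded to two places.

Regular 40.00 hours, overtime 17.60 hours

Tue: 05:36–15:32 = 9 h 56 min
Wed: 10:00–20:27 = 10 h 27 min
Thu: 11:06–21:04 = 9 h 58 min
Fri: 09:28–18:06 = 8 h 38 min
Sat: 08:50–20:25 = 11 h 35 min
Sun: 10:05–17:07 = 7 h 2 min
Total worked: 57 h 36 min = 57.60 h.
Threshold 40 h → overtime 17 h 36 min, regular 40 h 0 min.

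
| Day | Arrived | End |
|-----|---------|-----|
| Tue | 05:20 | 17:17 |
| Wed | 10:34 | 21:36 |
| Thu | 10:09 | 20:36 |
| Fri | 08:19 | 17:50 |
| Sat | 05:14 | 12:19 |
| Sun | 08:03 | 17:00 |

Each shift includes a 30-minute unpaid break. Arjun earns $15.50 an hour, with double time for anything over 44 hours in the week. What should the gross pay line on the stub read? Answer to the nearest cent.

$1053.48

Tue: 05:20–17:17 = 11 h 57 min; less 30 min break → 11 h 27 min
Wed: 10:34–21:36 = 11 h 2 min; less 30 min break → 10 h 32 min
Thu: 10:09–20:36 = 10 h 27 min; less 30 min break → 9 h 57 min
Fri: 08:19–17:50 = 9 h 31 min; less 30 min break → 9 h 1 min
Sat: 05:14–12:19 = 7 h 5 min; less 30 min break → 6 h 35 min
Sun: 08:03–17:00 = 8 h 57 min; less 30 min break → 8 h 27 min
Total worked: 55 h 59 min = 3359 min.
Regular 44 h 0 min = 2640 min at $15.50/h; overtime 11 h 59 min = 719 min at $31.00/h.
Pay = (2640 × $15.50 + 719 × $31.00) ÷ 60 = $1053.48.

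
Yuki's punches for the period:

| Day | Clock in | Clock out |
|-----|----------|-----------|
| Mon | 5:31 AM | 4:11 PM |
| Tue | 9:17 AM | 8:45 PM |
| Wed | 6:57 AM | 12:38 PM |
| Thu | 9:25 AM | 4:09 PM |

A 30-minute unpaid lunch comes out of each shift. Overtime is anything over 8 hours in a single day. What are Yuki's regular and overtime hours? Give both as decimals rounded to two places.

Mon: 5:31 AM–4:11 PM = 10 h 40 min; less 30 min break → 10 h 10 min
Tue: 9:17 AM–8:45 PM = 11 h 28 min; less 30 min break → 10 h 58 min
Wed: 6:57 AM–12:38 PM = 5 h 41 min; less 30 min break → 5 h 11 min
Thu: 9:25 AM–4:09 PM = 6 h 44 min; less 30 min break → 6 h 14 min
Mon reg 8 h 0 min / OT 2 h 10 min; Tue reg 8 h 0 min / OT 2 h 58 min; Wed reg 5 h 11 min / OT 0 h 0 min; Thu reg 6 h 14 min / OT 0 h 0 min.
Totals: regular 27 h 25 min, overtime 5 h 8 min.

Regular 27.42 hours, overtime 5.13 hours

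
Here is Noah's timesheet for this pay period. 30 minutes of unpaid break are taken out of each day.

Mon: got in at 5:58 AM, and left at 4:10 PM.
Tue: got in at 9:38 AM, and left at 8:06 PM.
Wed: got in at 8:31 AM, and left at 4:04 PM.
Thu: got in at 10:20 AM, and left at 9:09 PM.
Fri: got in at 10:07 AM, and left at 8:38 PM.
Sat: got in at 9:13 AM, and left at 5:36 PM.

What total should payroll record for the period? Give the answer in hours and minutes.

54 h 56 min

Mon: 5:58 AM–4:10 PM = 10 h 12 min; less 30 min break → 9 h 42 min
Tue: 9:38 AM–8:06 PM = 10 h 28 min; less 30 min break → 9 h 58 min
Wed: 8:31 AM–4:04 PM = 7 h 33 min; less 30 min break → 7 h 3 min
Thu: 10:20 AM–9:09 PM = 10 h 49 min; less 30 min break → 10 h 19 min
Fri: 10:07 AM–8:38 PM = 10 h 31 min; less 30 min break → 10 h 1 min
Sat: 9:13 AM–5:36 PM = 8 h 23 min; less 30 min break → 7 h 53 min
Total: 9 h 42 min + 9 h 58 min + 7 h 3 min + 10 h 19 min + 10 h 1 min + 7 h 53 min = 54 h 56 min.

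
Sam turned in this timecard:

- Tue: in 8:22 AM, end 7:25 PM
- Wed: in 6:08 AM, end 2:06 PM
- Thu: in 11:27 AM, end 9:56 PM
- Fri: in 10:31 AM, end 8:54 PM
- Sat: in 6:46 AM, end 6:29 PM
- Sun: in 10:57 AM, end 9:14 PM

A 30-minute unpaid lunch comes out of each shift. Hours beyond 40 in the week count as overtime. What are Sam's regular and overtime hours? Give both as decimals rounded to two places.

Regular 40.00 hours, overtime 18.88 hours

Tue: 8:22 AM–7:25 PM = 11 h 3 min; less 30 min break → 10 h 33 min
Wed: 6:08 AM–2:06 PM = 7 h 58 min; less 30 min break → 7 h 28 min
Thu: 11:27 AM–9:56 PM = 10 h 29 min; less 30 min break → 9 h 59 min
Fri: 10:31 AM–8:54 PM = 10 h 23 min; less 30 min break → 9 h 53 min
Sat: 6:46 AM–6:29 PM = 11 h 43 min; less 30 min break → 11 h 13 min
Sun: 10:57 AM–9:14 PM = 10 h 17 min; less 30 min break → 9 h 47 min
Total worked: 58 h 53 min = 58.88 h.
Threshold 40 h → overtime 18 h 53 min, regular 40 h 0 min.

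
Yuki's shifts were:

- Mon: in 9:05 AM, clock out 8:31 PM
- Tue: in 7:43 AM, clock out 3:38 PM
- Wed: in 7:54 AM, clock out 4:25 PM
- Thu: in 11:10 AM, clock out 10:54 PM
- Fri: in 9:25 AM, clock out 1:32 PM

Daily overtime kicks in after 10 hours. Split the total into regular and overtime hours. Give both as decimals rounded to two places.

Regular 40.55 hours, overtime 3.17 hours

Mon: 9:05 AM–8:31 PM = 11 h 26 min
Tue: 7:43 AM–3:38 PM = 7 h 55 min
Wed: 7:54 AM–4:25 PM = 8 h 31 min
Thu: 11:10 AM–10:54 PM = 11 h 44 min
Fri: 9:25 AM–1:32 PM = 4 h 7 min
Mon reg 10 h 0 min / OT 1 h 26 min; Tue reg 7 h 55 min / OT 0 h 0 min; Wed reg 8 h 31 min / OT 0 h 0 min; Thu reg 10 h 0 min / OT 1 h 44 min; Fri reg 4 h 7 min / OT 0 h 0 min.
Totals: regular 40 h 33 min, overtime 3 h 10 min.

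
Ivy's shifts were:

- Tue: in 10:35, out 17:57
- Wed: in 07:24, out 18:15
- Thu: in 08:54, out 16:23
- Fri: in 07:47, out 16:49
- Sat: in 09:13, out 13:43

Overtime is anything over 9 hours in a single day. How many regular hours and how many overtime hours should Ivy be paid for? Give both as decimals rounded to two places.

Regular 37.35 hours, overtime 1.88 hours

Tue: 10:35–17:57 = 7 h 22 min
Wed: 07:24–18:15 = 10 h 51 min
Thu: 08:54–16:23 = 7 h 29 min
Fri: 07:47–16:49 = 9 h 2 min
Sat: 09:13–13:43 = 4 h 30 min
Tue reg 7 h 22 min / OT 0 h 0 min; Wed reg 9 h 0 min / OT 1 h 51 min; Thu reg 7 h 29 min / OT 0 h 0 min; Fri reg 9 h 0 min / OT 0 h 2 min; Sat reg 4 h 30 min / OT 0 h 0 min.
Totals: regular 37 h 21 min, overtime 1 h 53 min.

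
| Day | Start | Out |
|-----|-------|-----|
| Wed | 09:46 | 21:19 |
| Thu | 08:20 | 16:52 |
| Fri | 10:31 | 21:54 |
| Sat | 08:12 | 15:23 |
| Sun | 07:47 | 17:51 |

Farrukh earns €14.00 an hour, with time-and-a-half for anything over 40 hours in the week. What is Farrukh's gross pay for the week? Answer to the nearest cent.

Wed: 09:46–21:19 = 11 h 33 min
Thu: 08:20–16:52 = 8 h 32 min
Fri: 10:31–21:54 = 11 h 23 min
Sat: 08:12–15:23 = 7 h 11 min
Sun: 07:47–17:51 = 10 h 4 min
Total worked: 48 h 43 min = 2923 min.
Regular 40 h 0 min = 2400 min at €14.00/h; overtime 8 h 43 min = 523 min at €21.00/h.
Pay = (2400 × €14.00 + 523 × €21.00) ÷ 60 = €743.05.

€743.05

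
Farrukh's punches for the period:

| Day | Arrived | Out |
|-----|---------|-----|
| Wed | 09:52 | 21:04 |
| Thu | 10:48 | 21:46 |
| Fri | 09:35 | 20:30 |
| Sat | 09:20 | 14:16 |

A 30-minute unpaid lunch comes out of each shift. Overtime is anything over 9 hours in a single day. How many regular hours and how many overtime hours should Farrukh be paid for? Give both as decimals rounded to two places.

Regular 31.43 hours, overtime 4.58 hours

Wed: 09:52–21:04 = 11 h 12 min; less 30 min break → 10 h 42 min
Thu: 10:48–21:46 = 10 h 58 min; less 30 min break → 10 h 28 min
Fri: 09:35–20:30 = 10 h 55 min; less 30 min break → 10 h 25 min
Sat: 09:20–14:16 = 4 h 56 min; less 30 min break → 4 h 26 min
Wed reg 9 h 0 min / OT 1 h 42 min; Thu reg 9 h 0 min / OT 1 h 28 min; Fri reg 9 h 0 min / OT 1 h 25 min; Sat reg 4 h 26 min / OT 0 h 0 min.
Totals: regular 31 h 26 min, overtime 4 h 35 min.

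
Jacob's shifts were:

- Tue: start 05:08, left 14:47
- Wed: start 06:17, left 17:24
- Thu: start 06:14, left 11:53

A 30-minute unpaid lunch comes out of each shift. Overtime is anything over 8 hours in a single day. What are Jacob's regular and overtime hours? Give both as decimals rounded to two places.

Regular 21.15 hours, overtime 3.77 hours

Tue: 05:08–14:47 = 9 h 39 min; less 30 min break → 9 h 9 min
Wed: 06:17–17:24 = 11 h 7 min; less 30 min break → 10 h 37 min
Thu: 06:14–11:53 = 5 h 39 min; less 30 min break → 5 h 9 min
Tue reg 8 h 0 min / OT 1 h 9 min; Wed reg 8 h 0 min / OT 2 h 37 min; Thu reg 5 h 9 min / OT 0 h 0 min.
Totals: regular 21 h 9 min, overtime 3 h 46 min.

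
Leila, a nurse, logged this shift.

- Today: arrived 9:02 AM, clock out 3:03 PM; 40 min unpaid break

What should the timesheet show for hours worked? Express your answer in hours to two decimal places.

5.35 hours

Today: 9:02 AM–3:03 PM = 6 h 1 min; less 40 min break → 5 h 21 min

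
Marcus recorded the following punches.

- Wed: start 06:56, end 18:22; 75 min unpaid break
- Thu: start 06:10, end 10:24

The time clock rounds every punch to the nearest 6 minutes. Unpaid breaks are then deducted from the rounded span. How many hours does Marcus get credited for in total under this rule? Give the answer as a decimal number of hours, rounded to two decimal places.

Wed: in 06:56→06:54, out 18:22→18:24; 11 h 30 min − 75 min = 10 h 15 min
Thu: in 06:10→06:12, out 10:24→10:24; 4 h 12 min
Total credited: 14 h 27 min.

14.45 hours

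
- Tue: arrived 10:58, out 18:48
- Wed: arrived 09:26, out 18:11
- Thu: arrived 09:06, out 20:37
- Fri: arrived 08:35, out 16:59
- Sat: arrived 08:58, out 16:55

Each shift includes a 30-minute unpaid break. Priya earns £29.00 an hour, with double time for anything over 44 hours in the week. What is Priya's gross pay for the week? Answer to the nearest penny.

£1216.55

Tue: 10:58–18:48 = 7 h 50 min; less 30 min break → 7 h 20 min
Wed: 09:26–18:11 = 8 h 45 min; less 30 min break → 8 h 15 min
Thu: 09:06–20:37 = 11 h 31 min; less 30 min break → 11 h 1 min
Fri: 08:35–16:59 = 8 h 24 min; less 30 min break → 7 h 54 min
Sat: 08:58–16:55 = 7 h 57 min; less 30 min break → 7 h 27 min
Total worked: 41 h 57 min = 2517 min.
Regular 41 h 57 min = 2517 min at £29.00/h; overtime 0 h 0 min = 0 min at £58.00/h.
Pay = (2517 × £29.00 + 0 × £58.00) ÷ 60 = £1216.55.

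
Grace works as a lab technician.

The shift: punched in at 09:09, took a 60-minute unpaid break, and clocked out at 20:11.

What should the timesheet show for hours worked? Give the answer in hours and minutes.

10 h 2 min

The shift: 09:09–20:11 = 11 h 2 min; less 60 min break → 10 h 2 min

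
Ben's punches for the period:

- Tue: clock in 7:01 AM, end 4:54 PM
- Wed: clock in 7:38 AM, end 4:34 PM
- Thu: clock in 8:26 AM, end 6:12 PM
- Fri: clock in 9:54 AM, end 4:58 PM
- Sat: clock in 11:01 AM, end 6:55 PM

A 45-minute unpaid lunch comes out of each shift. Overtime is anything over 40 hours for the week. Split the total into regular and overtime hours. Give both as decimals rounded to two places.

Tue: 7:01 AM–4:54 PM = 9 h 53 min; less 45 min break → 9 h 8 min
Wed: 7:38 AM–4:34 PM = 8 h 56 min; less 45 min break → 8 h 11 min
Thu: 8:26 AM–6:12 PM = 9 h 46 min; less 45 min break → 9 h 1 min
Fri: 9:54 AM–4:58 PM = 7 h 4 min; less 45 min break → 6 h 19 min
Sat: 11:01 AM–6:55 PM = 7 h 54 min; less 45 min break → 7 h 9 min
Total worked: 39 h 48 min = 39.80 h.
Threshold 40 h → overtime 0 h 0 min, regular 39 h 48 min.

Regular 39.80 hours, overtime 0.00 hours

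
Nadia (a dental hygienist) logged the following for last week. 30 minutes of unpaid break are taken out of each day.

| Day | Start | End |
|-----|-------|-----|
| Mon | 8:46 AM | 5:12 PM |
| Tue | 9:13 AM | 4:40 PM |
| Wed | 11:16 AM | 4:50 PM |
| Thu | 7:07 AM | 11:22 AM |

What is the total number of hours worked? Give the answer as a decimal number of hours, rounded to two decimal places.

23.70 hours

Mon: 8:46 AM–5:12 PM = 8 h 26 min; less 30 min break → 7 h 56 min
Tue: 9:13 AM–4:40 PM = 7 h 27 min; less 30 min break → 6 h 57 min
Wed: 11:16 AM–4:50 PM = 5 h 34 min; less 30 min break → 5 h 4 min
Thu: 7:07 AM–11:22 AM = 4 h 15 min; less 30 min break → 3 h 45 min
Total: 7 h 56 min + 6 h 57 min + 5 h 4 min + 3 h 45 min = 23 h 42 min.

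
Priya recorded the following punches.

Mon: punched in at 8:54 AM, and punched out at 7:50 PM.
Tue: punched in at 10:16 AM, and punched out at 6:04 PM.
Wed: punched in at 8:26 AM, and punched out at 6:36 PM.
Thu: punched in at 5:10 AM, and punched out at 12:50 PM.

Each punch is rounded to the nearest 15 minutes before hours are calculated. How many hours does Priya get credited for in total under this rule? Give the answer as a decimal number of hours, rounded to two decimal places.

36.00 hours

Mon: in 8:54 AM→9:00 AM, out 7:50 PM→7:45 PM; 10 h 45 min
Tue: in 10:16 AM→10:15 AM, out 6:04 PM→6:00 PM; 7 h 45 min
Wed: in 8:26 AM→8:30 AM, out 6:36 PM→6:30 PM; 10 h 0 min
Thu: in 5:10 AM→5:15 AM, out 12:50 PM→12:45 PM; 7 h 30 min
Total credited: 36 h 0 min.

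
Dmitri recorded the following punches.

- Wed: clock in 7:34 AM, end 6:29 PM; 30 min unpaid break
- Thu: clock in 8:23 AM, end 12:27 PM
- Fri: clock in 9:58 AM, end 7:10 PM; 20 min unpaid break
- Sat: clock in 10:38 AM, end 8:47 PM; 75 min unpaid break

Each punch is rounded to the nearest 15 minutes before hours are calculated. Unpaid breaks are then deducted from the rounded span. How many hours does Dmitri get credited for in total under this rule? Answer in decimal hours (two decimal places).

Wed: in 7:34 AM→7:30 AM, out 6:29 PM→6:30 PM; 11 h 0 min − 30 min = 10 h 30 min
Thu: in 8:23 AM→8:30 AM, out 12:27 PM→12:30 PM; 4 h 0 min
Fri: in 9:58 AM→10:00 AM, out 7:10 PM→7:15 PM; 9 h 15 min − 20 min = 8 h 55 min
Sat: in 10:38 AM→10:45 AM, out 8:47 PM→8:45 PM; 10 h 0 min − 75 min = 8 h 45 min
Total credited: 32 h 10 min.

32.17 hours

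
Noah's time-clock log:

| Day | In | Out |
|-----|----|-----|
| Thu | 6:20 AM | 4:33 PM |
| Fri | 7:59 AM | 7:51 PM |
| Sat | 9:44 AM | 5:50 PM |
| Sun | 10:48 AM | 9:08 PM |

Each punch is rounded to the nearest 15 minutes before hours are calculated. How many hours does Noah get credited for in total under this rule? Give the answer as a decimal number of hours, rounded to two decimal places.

40.50 hours

Thu: in 6:20 AM→6:15 AM, out 4:33 PM→4:30 PM; 10 h 15 min
Fri: in 7:59 AM→8:00 AM, out 7:51 PM→7:45 PM; 11 h 45 min
Sat: in 9:44 AM→9:45 AM, out 5:50 PM→5:45 PM; 8 h 0 min
Sun: in 10:48 AM→10:45 AM, out 9:08 PM→9:15 PM; 10 h 30 min
Total credited: 40 h 30 min.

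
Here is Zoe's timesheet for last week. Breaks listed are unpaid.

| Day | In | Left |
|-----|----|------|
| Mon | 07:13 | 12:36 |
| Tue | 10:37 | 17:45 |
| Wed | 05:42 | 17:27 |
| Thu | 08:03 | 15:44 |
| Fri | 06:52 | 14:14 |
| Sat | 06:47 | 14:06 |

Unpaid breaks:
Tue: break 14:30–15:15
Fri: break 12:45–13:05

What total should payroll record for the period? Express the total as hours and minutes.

45 h 33 min

Mon: 07:13–12:36 = 5 h 23 min
Tue: 10:37–17:45 = 7 h 8 min; less 45 min break → 6 h 23 min
Wed: 05:42–17:27 = 11 h 45 min
Thu: 08:03–15:44 = 7 h 41 min
Fri: 06:52–14:14 = 7 h 22 min; less 20 min break → 7 h 2 min
Sat: 06:47–14:06 = 7 h 19 min
Total: 5 h 23 min + 6 h 23 min + 11 h 45 min + 7 h 41 min + 7 h 2 min + 7 h 19 min = 45 h 33 min.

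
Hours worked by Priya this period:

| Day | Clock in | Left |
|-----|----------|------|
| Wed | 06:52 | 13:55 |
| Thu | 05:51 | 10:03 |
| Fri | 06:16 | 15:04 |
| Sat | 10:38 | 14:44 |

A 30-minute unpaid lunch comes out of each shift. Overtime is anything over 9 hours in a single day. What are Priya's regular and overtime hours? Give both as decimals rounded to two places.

Regular 22.15 hours, overtime 0.00 hours

Wed: 06:52–13:55 = 7 h 3 min; less 30 min break → 6 h 33 min
Thu: 05:51–10:03 = 4 h 12 min; less 30 min break → 3 h 42 min
Fri: 06:16–15:04 = 8 h 48 min; less 30 min break → 8 h 18 min
Sat: 10:38–14:44 = 4 h 6 min; less 30 min break → 3 h 36 min
Wed reg 6 h 33 min / OT 0 h 0 min; Thu reg 3 h 42 min / OT 0 h 0 min; Fri reg 8 h 18 min / OT 0 h 0 min; Sat reg 3 h 36 min / OT 0 h 0 min.
Totals: regular 22 h 9 min, overtime 0 h 0 min.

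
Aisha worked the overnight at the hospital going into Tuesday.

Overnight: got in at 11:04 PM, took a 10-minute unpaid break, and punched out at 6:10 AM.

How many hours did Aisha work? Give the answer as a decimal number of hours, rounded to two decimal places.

6.93 hours

Overnight: 11:04 PM → midnight = 0 h 56 min; midnight → 6:10 AM = 6 h 10 min; span 7 h 6 min; less 10 min break → 6 h 56 min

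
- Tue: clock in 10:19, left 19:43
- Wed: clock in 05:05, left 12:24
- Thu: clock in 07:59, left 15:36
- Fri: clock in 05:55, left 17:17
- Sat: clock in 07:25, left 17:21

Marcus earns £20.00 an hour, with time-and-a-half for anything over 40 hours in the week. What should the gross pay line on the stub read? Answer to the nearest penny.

£969.00

Tue: 10:19–19:43 = 9 h 24 min
Wed: 05:05–12:24 = 7 h 19 min
Thu: 07:59–15:36 = 7 h 37 min
Fri: 05:55–17:17 = 11 h 22 min
Sat: 07:25–17:21 = 9 h 56 min
Total worked: 45 h 38 min = 2738 min.
Regular 40 h 0 min = 2400 min at £20.00/h; overtime 5 h 38 min = 338 min at £30.00/h.
Pay = (2400 × £20.00 + 338 × £30.00) ÷ 60 = £969.00.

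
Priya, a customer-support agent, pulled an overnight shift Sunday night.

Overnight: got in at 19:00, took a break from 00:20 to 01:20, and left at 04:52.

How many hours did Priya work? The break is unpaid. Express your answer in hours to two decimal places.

8.87 hours

Overnight: 19:00 → midnight = 5 h 0 min; midnight → 04:52 = 4 h 52 min; span 9 h 52 min; less 60 min break → 8 h 52 min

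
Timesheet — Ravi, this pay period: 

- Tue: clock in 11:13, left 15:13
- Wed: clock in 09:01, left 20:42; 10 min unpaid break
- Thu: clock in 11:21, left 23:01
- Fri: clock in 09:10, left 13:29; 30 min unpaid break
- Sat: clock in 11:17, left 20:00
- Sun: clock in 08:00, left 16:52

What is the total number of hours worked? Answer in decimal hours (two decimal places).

48.58 hours

Tue: 11:13–15:13 = 4 h 0 min
Wed: 09:01–20:42 = 11 h 41 min; less 10 min break → 11 h 31 min
Thu: 11:21–23:01 = 11 h 40 min
Fri: 09:10–13:29 = 4 h 19 min; less 30 min break → 3 h 49 min
Sat: 11:17–20:00 = 8 h 43 min
Sun: 08:00–16:52 = 8 h 52 min
Total: 4 h 0 min + 11 h 31 min + 11 h 40 min + 3 h 49 min + 8 h 43 min + 8 h 52 min = 48 h 35 min.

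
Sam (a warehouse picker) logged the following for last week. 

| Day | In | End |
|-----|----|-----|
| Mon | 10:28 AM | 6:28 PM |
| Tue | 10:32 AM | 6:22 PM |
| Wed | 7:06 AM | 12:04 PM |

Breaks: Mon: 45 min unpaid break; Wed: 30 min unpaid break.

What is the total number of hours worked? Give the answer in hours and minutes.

19 h 33 min

Mon: 10:28 AM–6:28 PM = 8 h 0 min; less 45 min break → 7 h 15 min
Tue: 10:32 AM–6:22 PM = 7 h 50 min
Wed: 7:06 AM–12:04 PM = 4 h 58 min; less 30 min break → 4 h 28 min
Total: 7 h 15 min + 7 h 50 min + 4 h 28 min = 19 h 33 min.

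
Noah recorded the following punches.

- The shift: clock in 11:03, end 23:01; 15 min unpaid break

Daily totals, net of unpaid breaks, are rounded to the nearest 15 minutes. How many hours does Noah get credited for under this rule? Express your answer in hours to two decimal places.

The shift: 11:03–23:01 = 11 h 58 min − 15 min = 11 h 43 min → rounds to 11 h 45 min

11.75 hours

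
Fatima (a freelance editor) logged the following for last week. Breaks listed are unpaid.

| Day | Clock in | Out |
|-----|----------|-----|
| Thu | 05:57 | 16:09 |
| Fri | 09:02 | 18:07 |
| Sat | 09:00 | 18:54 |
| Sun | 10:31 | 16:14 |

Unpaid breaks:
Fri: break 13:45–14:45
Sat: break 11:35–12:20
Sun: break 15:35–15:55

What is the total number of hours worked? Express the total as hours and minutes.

Thu: 05:57–16:09 = 10 h 12 min
Fri: 09:02–18:07 = 9 h 5 min; less 60 min break → 8 h 5 min
Sat: 09:00–18:54 = 9 h 54 min; less 45 min break → 9 h 9 min
Sun: 10:31–16:14 = 5 h 43 min; less 20 min break → 5 h 23 min
Total: 10 h 12 min + 8 h 5 min + 9 h 9 min + 5 h 23 min = 32 h 49 min.

32 h 49 min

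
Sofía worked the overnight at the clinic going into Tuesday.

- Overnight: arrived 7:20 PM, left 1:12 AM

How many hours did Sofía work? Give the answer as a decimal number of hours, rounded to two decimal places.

5.87 hours

Overnight: 7:20 PM → midnight = 4 h 40 min; midnight → 1:12 AM = 1 h 12 min; span 5 h 52 min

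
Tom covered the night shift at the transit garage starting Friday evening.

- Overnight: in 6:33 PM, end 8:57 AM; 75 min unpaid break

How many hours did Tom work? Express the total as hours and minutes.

13 h 9 min

Overnight: 6:33 PM → midnight = 5 h 27 min; midnight → 8:57 AM = 8 h 57 min; span 14 h 24 min; less 75 min break → 13 h 9 min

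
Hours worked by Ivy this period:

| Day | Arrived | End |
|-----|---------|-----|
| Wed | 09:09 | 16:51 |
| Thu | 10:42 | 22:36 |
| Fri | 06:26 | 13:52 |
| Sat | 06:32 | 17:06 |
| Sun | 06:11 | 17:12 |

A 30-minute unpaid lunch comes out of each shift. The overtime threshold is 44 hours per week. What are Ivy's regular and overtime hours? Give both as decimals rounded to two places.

Wed: 09:09–16:51 = 7 h 42 min; less 30 min break → 7 h 12 min
Thu: 10:42–22:36 = 11 h 54 min; less 30 min break → 11 h 24 min
Fri: 06:26–13:52 = 7 h 26 min; less 30 min break → 6 h 56 min
Sat: 06:32–17:06 = 10 h 34 min; less 30 min break → 10 h 4 min
Sun: 06:11–17:12 = 11 h 1 min; less 30 min break → 10 h 31 min
Total worked: 46 h 7 min = 46.12 h.
Threshold 44 h → overtime 2 h 7 min, regular 44 h 0 min.

Regular 44.00 hours, overtime 2.12 hours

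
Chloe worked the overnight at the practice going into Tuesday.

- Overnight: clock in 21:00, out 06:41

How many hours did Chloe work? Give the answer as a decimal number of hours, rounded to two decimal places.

9.68 hours

Overnight: 21:00 → midnight = 3 h 0 min; midnight → 06:41 = 6 h 41 min; span 9 h 41 min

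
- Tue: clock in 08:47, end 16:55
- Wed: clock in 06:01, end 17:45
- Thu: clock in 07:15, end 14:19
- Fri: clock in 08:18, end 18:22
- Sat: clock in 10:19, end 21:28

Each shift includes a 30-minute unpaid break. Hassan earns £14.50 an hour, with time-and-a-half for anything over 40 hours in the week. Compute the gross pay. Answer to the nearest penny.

Tue: 08:47–16:55 = 8 h 8 min; less 30 min break → 7 h 38 min
Wed: 06:01–17:45 = 11 h 44 min; less 30 min break → 11 h 14 min
Thu: 07:15–14:19 = 7 h 4 min; less 30 min break → 6 h 34 min
Fri: 08:18–18:22 = 10 h 4 min; less 30 min break → 9 h 34 min
Sat: 10:19–21:28 = 11 h 9 min; less 30 min break → 10 h 39 min
Total worked: 45 h 39 min = 2739 min.
Regular 40 h 0 min = 2400 min at £14.50/h; overtime 5 h 39 min = 339 min at £21.75/h.
Pay = (2400 × £14.50 + 339 × £21.75) ÷ 60 = £702.89.

£702.89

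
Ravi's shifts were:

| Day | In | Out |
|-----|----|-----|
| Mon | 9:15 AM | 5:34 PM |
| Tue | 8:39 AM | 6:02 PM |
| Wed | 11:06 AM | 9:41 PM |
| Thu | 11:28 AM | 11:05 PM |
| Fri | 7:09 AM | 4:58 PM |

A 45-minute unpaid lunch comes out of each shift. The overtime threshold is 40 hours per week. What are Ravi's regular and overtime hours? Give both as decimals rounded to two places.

Regular 40.00 hours, overtime 5.97 hours

Mon: 9:15 AM–5:34 PM = 8 h 19 min; less 45 min break → 7 h 34 min
Tue: 8:39 AM–6:02 PM = 9 h 23 min; less 45 min break → 8 h 38 min
Wed: 11:06 AM–9:41 PM = 10 h 35 min; less 45 min break → 9 h 50 min
Thu: 11:28 AM–11:05 PM = 11 h 37 min; less 45 min break → 10 h 52 min
Fri: 7:09 AM–4:58 PM = 9 h 49 min; less 45 min break → 9 h 4 min
Total worked: 45 h 58 min = 45.97 h.
Threshold 40 h → overtime 5 h 58 min, regular 40 h 0 min.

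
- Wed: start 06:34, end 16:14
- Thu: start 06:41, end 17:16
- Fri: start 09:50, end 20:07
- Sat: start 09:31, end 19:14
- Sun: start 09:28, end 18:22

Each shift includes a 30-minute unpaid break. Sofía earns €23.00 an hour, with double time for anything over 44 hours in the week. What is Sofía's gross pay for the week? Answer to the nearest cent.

Wed: 06:34–16:14 = 9 h 40 min; less 30 min break → 9 h 10 min
Thu: 06:41–17:16 = 10 h 35 min; less 30 min break → 10 h 5 min
Fri: 09:50–20:07 = 10 h 17 min; less 30 min break → 9 h 47 min
Sat: 09:31–19:14 = 9 h 43 min; less 30 min break → 9 h 13 min
Sun: 09:28–18:22 = 8 h 54 min; less 30 min break → 8 h 24 min
Total worked: 46 h 39 min = 2799 min.
Regular 44 h 0 min = 2640 min at €23.00/h; overtime 2 h 39 min = 159 min at €46.00/h.
Pay = (2640 × €23.00 + 159 × €46.00) ÷ 60 = €1133.90.

€1133.90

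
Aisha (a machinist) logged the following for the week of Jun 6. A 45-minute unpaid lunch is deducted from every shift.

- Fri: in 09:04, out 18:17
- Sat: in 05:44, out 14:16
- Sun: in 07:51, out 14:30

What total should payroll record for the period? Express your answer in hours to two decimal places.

Fri: 09:04–18:17 = 9 h 13 min; less 45 min break → 8 h 28 min
Sat: 05:44–14:16 = 8 h 32 min; less 45 min break → 7 h 47 min
Sun: 07:51–14:30 = 6 h 39 min; less 45 min break → 5 h 54 min
Total: 8 h 28 min + 7 h 47 min + 5 h 54 min = 22 h 9 min.

22.15 hours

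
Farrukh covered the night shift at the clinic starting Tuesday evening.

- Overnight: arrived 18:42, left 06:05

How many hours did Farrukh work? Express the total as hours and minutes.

11 h 23 min

Overnight: 18:42 → midnight = 5 h 18 min; midnight → 06:05 = 6 h 5 min; span 11 h 23 min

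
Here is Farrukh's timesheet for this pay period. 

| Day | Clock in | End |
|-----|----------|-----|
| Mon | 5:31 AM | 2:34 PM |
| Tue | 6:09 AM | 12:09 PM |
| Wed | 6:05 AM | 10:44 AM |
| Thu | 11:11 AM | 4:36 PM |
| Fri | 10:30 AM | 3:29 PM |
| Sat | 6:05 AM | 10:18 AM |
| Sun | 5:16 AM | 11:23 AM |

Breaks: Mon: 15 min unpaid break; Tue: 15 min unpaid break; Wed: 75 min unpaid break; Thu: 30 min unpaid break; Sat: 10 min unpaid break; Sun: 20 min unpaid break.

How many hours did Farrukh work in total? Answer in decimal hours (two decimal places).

37.68 hours

Mon: 5:31 AM–2:34 PM = 9 h 3 min; less 15 min break → 8 h 48 min
Tue: 6:09 AM–12:09 PM = 6 h 0 min; less 15 min break → 5 h 45 min
Wed: 6:05 AM–10:44 AM = 4 h 39 min; less 75 min break → 3 h 24 min
Thu: 11:11 AM–4:36 PM = 5 h 25 min; less 30 min break → 4 h 55 min
Fri: 10:30 AM–3:29 PM = 4 h 59 min
Sat: 6:05 AM–10:18 AM = 4 h 13 min; less 10 min break → 4 h 3 min
Sun: 5:16 AM–11:23 AM = 6 h 7 min; less 20 min break → 5 h 47 min
Total: 8 h 48 min + 5 h 45 min + 3 h 24 min + 4 h 55 min + 4 h 59 min + 4 h 3 min + 5 h 47 min = 37 h 41 min.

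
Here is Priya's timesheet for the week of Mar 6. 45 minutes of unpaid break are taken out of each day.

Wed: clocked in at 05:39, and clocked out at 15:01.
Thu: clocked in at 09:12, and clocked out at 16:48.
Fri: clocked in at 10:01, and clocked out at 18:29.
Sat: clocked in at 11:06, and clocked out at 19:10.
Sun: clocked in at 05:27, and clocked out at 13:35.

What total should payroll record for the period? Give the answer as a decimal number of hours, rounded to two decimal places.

Wed: 05:39–15:01 = 9 h 22 min; less 45 min break → 8 h 37 min
Thu: 09:12–16:48 = 7 h 36 min; less 45 min break → 6 h 51 min
Fri: 10:01–18:29 = 8 h 28 min; less 45 min break → 7 h 43 min
Sat: 11:06–19:10 = 8 h 4 min; less 45 min break → 7 h 19 min
Sun: 05:27–13:35 = 8 h 8 min; less 45 min break → 7 h 23 min
Total: 8 h 37 min + 6 h 51 min + 7 h 43 min + 7 h 19 min + 7 h 23 min = 37 h 53 min.

37.88 hours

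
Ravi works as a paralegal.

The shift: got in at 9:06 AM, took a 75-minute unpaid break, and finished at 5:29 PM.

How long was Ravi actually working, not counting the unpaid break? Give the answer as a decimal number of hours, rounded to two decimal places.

The shift: 9:06 AM–5:29 PM = 8 h 23 min; less 75 min break → 7 h 8 min

7.13 hours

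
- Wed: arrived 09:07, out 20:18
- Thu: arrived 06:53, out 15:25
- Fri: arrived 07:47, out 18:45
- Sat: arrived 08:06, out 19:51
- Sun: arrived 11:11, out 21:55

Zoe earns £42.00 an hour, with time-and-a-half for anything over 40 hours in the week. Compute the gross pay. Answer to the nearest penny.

Wed: 09:07–20:18 = 11 h 11 min
Thu: 06:53–15:25 = 8 h 32 min
Fri: 07:47–18:45 = 10 h 58 min
Sat: 08:06–19:51 = 11 h 45 min
Sun: 11:11–21:55 = 10 h 44 min
Total worked: 53 h 10 min = 3190 min.
Regular 40 h 0 min = 2400 min at £42.00/h; overtime 13 h 10 min = 790 min at £63.00/h.
Pay = (2400 × £42.00 + 790 × £63.00) ÷ 60 = £2509.50.

£2509.50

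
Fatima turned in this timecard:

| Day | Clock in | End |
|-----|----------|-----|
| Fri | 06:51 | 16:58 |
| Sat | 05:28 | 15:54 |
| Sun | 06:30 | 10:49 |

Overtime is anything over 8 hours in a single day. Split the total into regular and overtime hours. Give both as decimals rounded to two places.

Regular 20.32 hours, overtime 4.55 hours

Fri: 06:51–16:58 = 10 h 7 min
Sat: 05:28–15:54 = 10 h 26 min
Sun: 06:30–10:49 = 4 h 19 min
Fri reg 8 h 0 min / OT 2 h 7 min; Sat reg 8 h 0 min / OT 2 h 26 min; Sun reg 4 h 19 min / OT 0 h 0 min.
Totals: regular 20 h 19 min, overtime 4 h 33 min.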